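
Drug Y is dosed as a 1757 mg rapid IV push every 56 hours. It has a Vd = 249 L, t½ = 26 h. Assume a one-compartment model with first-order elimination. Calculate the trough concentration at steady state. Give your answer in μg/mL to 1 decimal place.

2.0 μg/mL

k = ln2/t½ = ln2/26 ≈ 0.026660 h⁻¹; fraction remaining f = e^(−kτ) = e^(−0.026660×56) ≈ 0.2247.
Single-dose peak C₀ = D/Vd = 1757/249 ≈ 7.056 μg/mL.
Steady-state trough Cmin,ss = C₀·f/(1−f) ≈ 7.056 × 0.2247/0.7753 ≈ 2.045 μg/mL.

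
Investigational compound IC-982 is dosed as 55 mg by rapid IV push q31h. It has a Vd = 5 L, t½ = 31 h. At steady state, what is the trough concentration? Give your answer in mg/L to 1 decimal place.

11.0 mg/L

τ = 31 h = 1 half-life, so f = (1/2)^1 = 0.5.
Accumulation ratio R = 1/(1 − f) = 1/0.5 = 2/1.
Single-dose peak C₀ = D/Vd = 55/5 = 11 mg/L.
Steady-state peak Cmax,ss = C₀·R = 11 × 2/1 ≈ 22.000 mg/L.
Steady-state trough Cmin,ss = Cmax,ss·f ≈ 22.000 × 0.5 ≈ 11.000 mg/L.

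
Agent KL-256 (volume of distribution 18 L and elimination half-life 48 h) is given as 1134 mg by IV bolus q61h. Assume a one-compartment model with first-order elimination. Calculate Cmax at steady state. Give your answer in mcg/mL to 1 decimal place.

107.6 mcg/mL

k = ln2/t½ = ln2/48 ≈ 0.014441 h⁻¹; fraction remaining f = e^(−kτ) = e^(−0.014441×61) ≈ 0.4144.
At steady state, accumulation factor R = 1/(1 − e^(−kτ)) ≈ 1.7077.
Each bolus raises the concentration by D/Vd = 1134/18 ≈ 63.000 mcg/mL.
Cmax,ss = C₀/(1 − f) ≈ 63.000/0.5856 ≈ 107.582 mcg/mL.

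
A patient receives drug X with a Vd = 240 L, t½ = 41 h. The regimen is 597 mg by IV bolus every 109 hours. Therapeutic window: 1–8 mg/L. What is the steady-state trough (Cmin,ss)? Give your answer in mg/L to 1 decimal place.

0.5 mg/L

Over one 109-h interval, 109/41 ≈ 2.6585 half-lives elapse, leaving f ≈ 0.1584 of each dose.
Accumulation ratio R = 1/(1 − f) ≈ 1/0.8416 ≈ 1.1882.
Each bolus raises the concentration by D/Vd = 597/240 ≈ 2.487 mg/L.
Cmax,ss = C₀/(1 − f) ≈ 2.487/0.8416 ≈ 2.955 mg/L.
Steady-state trough Cmin,ss = Cmax,ss·f ≈ 2.955 × 0.1584 ≈ 0.468 mg/L.
Trough 0.5 mg/L vs MEC 1 mg/L: subtherapeutic.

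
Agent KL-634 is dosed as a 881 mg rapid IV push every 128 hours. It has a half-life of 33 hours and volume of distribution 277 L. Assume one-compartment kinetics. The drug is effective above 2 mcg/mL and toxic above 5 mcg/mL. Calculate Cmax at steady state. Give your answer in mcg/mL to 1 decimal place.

3.4 mcg/mL

τ/t½ = 128/33 ≈ 3.8788, so fraction remaining f = (1/2)^(128/33) ≈ 0.0680.
At steady state, accumulation factor R = 1/(1 − e^(−kτ)) ≈ 1.0730.
Single-dose peak C₀ = D/Vd = 881/277 ≈ 3.181 mcg/mL.
Cmax,ss = C₀/(1 − f) ≈ 3.181/0.9320 ≈ 3.413 mcg/mL.
Peak 3.4 mcg/mL vs MTC 5 mcg/mL: below toxic threshold.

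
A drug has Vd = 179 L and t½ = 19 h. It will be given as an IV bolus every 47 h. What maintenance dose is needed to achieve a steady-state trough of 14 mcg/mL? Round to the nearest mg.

11414 mg

τ/t½ = 47/19 ≈ 2.4737, so f = (1/2)^(47/19) ≈ 0.180031.
Cmin,ss = (D/Vd)·f/(1−f), so D = Cmin,ss·Vd·(1−f)/f.
D = 14 × 179 × (1−f)/f ≈ 14 × 179 × 4.55460 ≈ 11413.83 mg.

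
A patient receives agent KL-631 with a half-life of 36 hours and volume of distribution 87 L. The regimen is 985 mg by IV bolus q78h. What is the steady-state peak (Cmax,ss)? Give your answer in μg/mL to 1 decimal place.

k = ln2/t½ = ln2/36 ≈ 0.019254 h⁻¹; fraction remaining f = e^(−kτ) = e^(−0.019254×78) ≈ 0.2227.
At steady state, accumulation factor R = 1/(1 − e^(−kτ)) ≈ 1.2865.
Single-dose peak C₀ = D/Vd = 985/87 ≈ 11.322 μg/mL.
Steady-state peak Cmax,ss = C₀·R ≈ 11.322 × 1.2865 ≈ 14.566 μg/mL.

14.6 μg/mL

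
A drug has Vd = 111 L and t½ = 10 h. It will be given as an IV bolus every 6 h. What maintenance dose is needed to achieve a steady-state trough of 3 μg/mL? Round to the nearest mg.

τ/t½ = 6/10 ≈ 0.6, so f = (1/2)^(6/10) ≈ 0.659754.
Cmin,ss = (D/Vd)·f/(1−f), so D = Cmin,ss·Vd·(1−f)/f.
D = 3 × 111 × (1−f)/f ≈ 3 × 111 × 0.51572 ≈ 171.73 mg.

172 mg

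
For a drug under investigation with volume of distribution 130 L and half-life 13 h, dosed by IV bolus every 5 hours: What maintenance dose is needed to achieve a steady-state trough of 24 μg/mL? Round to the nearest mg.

τ/t½ = 5/13 ≈ 0.38462, so f = (1/2)^(5/13) ≈ 0.765983.
Cmin,ss = (D/Vd)·f/(1−f), so D = Cmin,ss·Vd·(1−f)/f.
D = 24 × 130 × (1−f)/f ≈ 24 × 130 × 0.30551 ≈ 953.19 mg.

953 mg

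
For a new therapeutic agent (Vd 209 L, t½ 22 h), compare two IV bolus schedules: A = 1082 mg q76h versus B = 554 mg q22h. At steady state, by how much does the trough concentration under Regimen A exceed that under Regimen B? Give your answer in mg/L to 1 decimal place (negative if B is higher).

Regimen A: f = (1/2)^(76/22) ≈ 0.0912; Cmin,ss = (1082/209)·f/(1−f) ≈ 0.520 mg/L.
Regimen B: f = (1/2)^(22/22) ≈ 0.5000; Cmin,ss = (554/209)·f/(1−f) ≈ 2.651 mg/L.
Difference ≈ 0.520 − 2.651 ≈ -2.131 mg/L.

-2.1 mg/L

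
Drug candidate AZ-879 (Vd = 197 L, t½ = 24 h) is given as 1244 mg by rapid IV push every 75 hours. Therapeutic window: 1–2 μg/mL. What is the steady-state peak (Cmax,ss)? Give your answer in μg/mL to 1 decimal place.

7.1 μg/mL

k = ln2/t½ = ln2/24 ≈ 0.028881 h⁻¹; fraction remaining f = e^(−kτ) = e^(−0.028881×75) ≈ 0.1146.
At steady state, accumulation factor R = 1/(1 − e^(−kτ)) ≈ 1.1294.
Each bolus raises the concentration by D/Vd = 1244/197 ≈ 6.315 μg/mL.
Cmax,ss = C₀/(1 − f) ≈ 6.315/0.8854 ≈ 7.132 μg/mL.
Peak 7.1 μg/mL vs MTC 2 μg/mL: exceeds toxic threshold.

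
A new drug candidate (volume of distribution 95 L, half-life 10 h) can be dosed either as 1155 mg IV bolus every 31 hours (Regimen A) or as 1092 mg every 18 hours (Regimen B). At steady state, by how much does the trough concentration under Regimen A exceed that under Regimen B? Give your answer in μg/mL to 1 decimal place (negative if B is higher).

-3.0 μg/mL

Regimen A: f = (1/2)^(31/10) ≈ 0.1166; Cmin,ss = (1155/95)·f/(1−f) ≈ 1.605 μg/mL.
Regimen B: f = (1/2)^(18/10) ≈ 0.2872; Cmin,ss = (1092/95)·f/(1−f) ≈ 4.631 μg/mL.
Difference ≈ 1.605 − 4.631 ≈ -3.026 μg/mL.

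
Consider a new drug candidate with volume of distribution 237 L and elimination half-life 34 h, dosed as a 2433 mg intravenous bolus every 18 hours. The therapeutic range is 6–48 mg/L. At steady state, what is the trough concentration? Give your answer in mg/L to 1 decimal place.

Over one 18-h interval, 18/34 ≈ 0.52941 half-lives elapse, leaving f ≈ 0.6928 of each dose.
At steady state, accumulation factor R = 1/(1 − e^(−kτ)) ≈ 3.2552.
Single-dose peak C₀ = D/Vd = 2433/237 ≈ 10.266 mg/L.
Steady-state peak Cmax,ss = C₀·R ≈ 10.266 × 3.2552 ≈ 33.418 mg/L.
Steady-state trough Cmin,ss = Cmax,ss·f ≈ 33.418 × 0.6928 ≈ 23.152 mg/L.
Trough 23.2 mg/L vs MEC 6 mg/L: adequate.

23.2 mg/L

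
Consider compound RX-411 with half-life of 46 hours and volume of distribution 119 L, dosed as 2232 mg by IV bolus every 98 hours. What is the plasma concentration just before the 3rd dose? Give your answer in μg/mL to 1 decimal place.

5.3 μg/mL

f = (1/2)^(τ/t½) = (1/2)^(98/46) ≈ 0.2284.
C₀ = D/Vd = 2232/119 ≈ 18.756 μg/mL.
Before the 3rd dose, 2 doses have been given. Superposition: Cmin = C₀·(f + f²).
≈ 18.756 × (0.2284 + 0.0522) ≈ 18.756 × 0.2806 ≈ 5.263 μg/mL.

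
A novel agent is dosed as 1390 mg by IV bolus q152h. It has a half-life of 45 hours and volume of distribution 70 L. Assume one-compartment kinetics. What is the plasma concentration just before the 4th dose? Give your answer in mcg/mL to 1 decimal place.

f = (1/2)^(τ/t½) = (1/2)^(152/45) ≈ 0.0962.
C₀ = D/Vd = 1390/70 ≈ 19.857 mcg/mL.
Before the 4th dose, 3 doses have been given. Superposition: Cmin = C₀·(f + f² + … + f^3).
≈ 19.857 × (0.0962 + 0.0093 + 0.0009) ≈ 19.857 × 0.1064 ≈ 2.113 mcg/mL.

2.1 mcg/mL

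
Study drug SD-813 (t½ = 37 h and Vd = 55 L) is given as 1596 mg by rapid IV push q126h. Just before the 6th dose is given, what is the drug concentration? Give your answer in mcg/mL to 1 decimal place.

f = (1/2)^(τ/t½) = (1/2)^(126/37) ≈ 0.0944.
C₀ = D/Vd = 1596/55 ≈ 29.018 mcg/mL.
Before the 6th dose, 5 doses have been given. Superposition: Cmin = C₀·(f + f² + … + f^5).
≈ 29.018 × (0.0944 + 0.0089 + 0.0008 + 0.0001 + 0.0000) ≈ 29.018 × 0.1042 ≈ 3.024 mcg/mL.

3.0 mcg/mL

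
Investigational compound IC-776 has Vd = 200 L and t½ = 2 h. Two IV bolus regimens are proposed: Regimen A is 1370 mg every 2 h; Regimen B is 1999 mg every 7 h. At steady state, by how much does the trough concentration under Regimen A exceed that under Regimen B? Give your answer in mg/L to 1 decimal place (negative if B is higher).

Regimen A: f = (1/2)^(2/2) ≈ 0.5000; Cmin,ss = (1370/200)·f/(1−f) ≈ 6.850 mg/L.
Regimen B: f = (1/2)^(7/2) ≈ 0.0884; Cmin,ss = (1999/200)·f/(1−f) ≈ 0.969 mg/L.
Difference ≈ 6.850 − 0.969 ≈ 5.881 mg/L.

5.9 mg/L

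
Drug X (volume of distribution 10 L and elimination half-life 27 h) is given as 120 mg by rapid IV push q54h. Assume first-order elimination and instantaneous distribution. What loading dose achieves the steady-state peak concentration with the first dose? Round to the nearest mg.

160 mg

f = (1/2)^(54/27) ≈ 0.250000; accumulation ratio R = 1/(1−f) ≈ 1.33333.
Loading dose to hit Cmax,ss on first dose: D_load = D_maint·R ≈ 120 × 1.33333 ≈ 160.00 mg.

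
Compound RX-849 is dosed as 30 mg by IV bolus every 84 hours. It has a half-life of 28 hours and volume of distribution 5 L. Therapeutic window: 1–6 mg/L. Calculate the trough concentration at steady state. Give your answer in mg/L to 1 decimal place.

τ = 84 h = 3 half-lives, so f = (1/2)^3 = 0.125.
At steady state, R = 1/(1 − 0.125) = 8/7.
Single-dose peak C₀ = D/Vd = 30/5 = 6 mg/L.
Steady-state peak Cmax,ss = C₀·R = 6 × 8/7 ≈ 6.857 mg/L.
Steady-state trough Cmin,ss = Cmax,ss·f ≈ 6.857 × 0.125 ≈ 0.857 mg/L.
Trough 0.9 mg/L vs MEC 1 mg/L: subtherapeutic.

0.9 mg/L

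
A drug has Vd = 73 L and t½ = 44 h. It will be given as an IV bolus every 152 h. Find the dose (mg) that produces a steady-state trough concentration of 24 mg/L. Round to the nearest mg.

τ/t½ = 152/44 ≈ 3.4545, so f = (1/2)^(152/44) ≈ 0.091218.
Cmin,ss = (D/Vd)·f/(1−f), so D = Cmin,ss·Vd·(1−f)/f.
D = 24 × 73 × (1−f)/f ≈ 24 × 73 × 9.96275 ≈ 17454.74 mg.

17455 mg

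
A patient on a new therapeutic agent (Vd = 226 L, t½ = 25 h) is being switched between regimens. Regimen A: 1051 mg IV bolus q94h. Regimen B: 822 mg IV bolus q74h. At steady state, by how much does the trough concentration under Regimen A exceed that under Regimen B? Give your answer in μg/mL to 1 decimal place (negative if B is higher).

Regimen A: f = (1/2)^(94/25) ≈ 0.0738; Cmin,ss = (1051/226)·f/(1−f) ≈ 0.371 μg/mL.
Regimen B: f = (1/2)^(74/25) ≈ 0.1285; Cmin,ss = (822/226)·f/(1−f) ≈ 0.536 μg/mL.
Difference ≈ 0.371 − 0.536 ≈ -0.165 μg/mL.

-0.2 μg/mL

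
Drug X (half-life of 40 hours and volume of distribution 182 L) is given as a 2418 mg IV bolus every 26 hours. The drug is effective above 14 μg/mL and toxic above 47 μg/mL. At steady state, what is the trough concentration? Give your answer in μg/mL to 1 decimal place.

k = ln2/t½ = ln2/40 ≈ 0.017329 h⁻¹; fraction remaining f = e^(−kτ) = e^(−0.017329×26) ≈ 0.6373.
Each bolus raises the concentration by D/Vd = 2418/182 ≈ 13.286 μg/mL.
Steady-state trough Cmin,ss = C₀·f/(1−f) ≈ 13.286 × 0.6373/0.3627 ≈ 23.345 μg/mL.
Trough 23.3 μg/mL vs MEC 14 μg/mL: adequate.

23.3 μg/mL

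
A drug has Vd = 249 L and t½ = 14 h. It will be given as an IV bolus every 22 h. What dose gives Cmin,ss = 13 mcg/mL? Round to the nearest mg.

6383 mg

τ/t½ = 22/14 ≈ 1.5714, so f = (1/2)^(22/14) ≈ 0.336475.
Cmin,ss = (D/Vd)·f/(1−f), so D = Cmin,ss·Vd·(1−f)/f.
D = 13 × 249 × (1−f)/f ≈ 13 × 249 × 1.97199 ≈ 6383.33 mg.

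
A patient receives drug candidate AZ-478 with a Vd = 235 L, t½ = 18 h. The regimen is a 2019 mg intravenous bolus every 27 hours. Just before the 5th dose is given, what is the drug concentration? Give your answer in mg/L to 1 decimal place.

f = (1/2)^(τ/t½) = (1/2)^(27/18) ≈ 0.3536.
C₀ = D/Vd = 2019/235 ≈ 8.591 mg/L.
Before the 5th dose, 4 doses have been given. Superposition: Cmin = C₀·(f + f² + … + f^4).
≈ 8.591 × (0.3536 + 0.1250 + 0.0442 + 0.0156) ≈ 8.591 × 0.5384 ≈ 4.625 mg/L.

4.6 mg/L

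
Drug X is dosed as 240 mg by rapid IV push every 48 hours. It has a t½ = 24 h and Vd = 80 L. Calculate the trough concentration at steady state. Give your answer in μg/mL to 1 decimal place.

τ = 48 h = 2 half-lives, so f = (1/2)^2 = 0.25.
Accumulation ratio R = 1/(1 − f) = 1/0.75 = 4/3.
Single-dose peak C₀ = D/Vd = 240/80 = 3 μg/mL.
Steady-state peak Cmax,ss = C₀·R = 3 × 4/3 ≈ 4.000 μg/mL.
Steady-state trough Cmin,ss = Cmax,ss·f ≈ 4.000 × 0.25 ≈ 1.000 μg/mL.

1.0 μg/mL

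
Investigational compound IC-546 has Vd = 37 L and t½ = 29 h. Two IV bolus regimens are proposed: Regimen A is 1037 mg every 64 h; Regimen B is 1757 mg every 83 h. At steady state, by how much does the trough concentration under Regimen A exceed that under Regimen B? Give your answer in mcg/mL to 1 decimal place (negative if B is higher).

0.2 mcg/mL

Regimen A: f = (1/2)^(64/29) ≈ 0.2166; Cmin,ss = (1037/37)·f/(1−f) ≈ 7.749 mcg/mL.
Regimen B: f = (1/2)^(83/29) ≈ 0.1375; Cmin,ss = (1757/37)·f/(1−f) ≈ 7.570 mcg/mL.
Difference ≈ 7.749 − 7.570 ≈ 0.179 mcg/mL.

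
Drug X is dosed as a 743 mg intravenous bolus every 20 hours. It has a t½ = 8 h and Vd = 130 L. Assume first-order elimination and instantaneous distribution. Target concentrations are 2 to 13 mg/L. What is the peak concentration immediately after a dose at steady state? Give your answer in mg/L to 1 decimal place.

k = ln2/t½ = ln2/8 ≈ 0.086643 h⁻¹; fraction remaining f = e^(−kτ) = e^(−0.086643×20) ≈ 0.1768.
At steady state, accumulation factor R = 1/(1 − e^(−kτ)) ≈ 1.2148.
Each bolus raises the concentration by D/Vd = 743/130 ≈ 5.715 mg/L.
Steady-state peak Cmax,ss = C₀·R ≈ 5.715 × 1.2148 ≈ 6.943 mg/L.
Peak 6.9 mg/L vs MTC 13 mg/L: below toxic threshold.

6.9 mg/L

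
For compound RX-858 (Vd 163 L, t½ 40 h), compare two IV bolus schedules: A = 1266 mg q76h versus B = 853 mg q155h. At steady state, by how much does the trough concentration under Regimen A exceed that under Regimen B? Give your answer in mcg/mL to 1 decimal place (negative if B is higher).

Regimen A: f = (1/2)^(76/40) ≈ 0.2679; Cmin,ss = (1266/163)·f/(1−f) ≈ 2.842 mcg/mL.
Regimen B: f = (1/2)^(155/40) ≈ 0.0682; Cmin,ss = (853/163)·f/(1−f) ≈ 0.383 mcg/mL.
Difference ≈ 2.842 − 0.383 ≈ 2.459 mcg/mL.

2.5 mcg/mL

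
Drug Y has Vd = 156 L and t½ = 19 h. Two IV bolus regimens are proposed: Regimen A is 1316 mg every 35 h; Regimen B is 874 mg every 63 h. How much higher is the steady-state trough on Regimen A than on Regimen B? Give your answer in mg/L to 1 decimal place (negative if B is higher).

Regimen A: f = (1/2)^(35/19) ≈ 0.2789; Cmin,ss = (1316/156)·f/(1−f) ≈ 3.263 mg/L.
Regimen B: f = (1/2)^(63/19) ≈ 0.1004; Cmin,ss = (874/156)·f/(1−f) ≈ 0.625 mg/L.
Difference ≈ 3.263 − 0.625 ≈ 2.638 mg/L.

2.6 mg/L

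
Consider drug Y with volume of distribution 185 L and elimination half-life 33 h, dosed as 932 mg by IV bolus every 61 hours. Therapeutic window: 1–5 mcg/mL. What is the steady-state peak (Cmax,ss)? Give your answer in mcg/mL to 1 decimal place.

τ/t½ = 61/33 ≈ 1.8485, so fraction remaining f = (1/2)^(61/33) ≈ 0.2777.
Accumulation ratio R = 1/(1 − f) ≈ 1/0.7223 ≈ 1.3845.
Single-dose peak C₀ = D/Vd = 932/185 ≈ 5.038 mcg/mL.
Steady-state peak Cmax,ss = C₀·R ≈ 5.038 × 1.3845 ≈ 6.975 mcg/mL.
Peak 7.0 mcg/mL vs MTC 5 mcg/mL: exceeds toxic threshold.

7.0 mcg/mL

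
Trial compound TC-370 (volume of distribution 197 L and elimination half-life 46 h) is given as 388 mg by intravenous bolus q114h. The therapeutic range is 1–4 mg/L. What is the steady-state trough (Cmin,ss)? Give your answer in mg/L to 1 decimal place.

0.4 mg/L

Over one 114-h interval, 114/46 ≈ 2.4783 half-lives elapse, leaving f ≈ 0.1795 of each dose.
At steady state, accumulation factor R = 1/(1 − e^(−kτ)) ≈ 1.2188.
Single-dose peak C₀ = D/Vd = 388/197 ≈ 1.970 mg/L.
Cmax,ss = C₀/(1 − f) ≈ 1.970/0.8205 ≈ 2.401 mg/L.
Steady-state trough Cmin,ss = Cmax,ss·f ≈ 2.401 × 0.1795 ≈ 0.431 mg/L.
Trough 0.4 mg/L vs MEC 1 mg/L: subtherapeutic.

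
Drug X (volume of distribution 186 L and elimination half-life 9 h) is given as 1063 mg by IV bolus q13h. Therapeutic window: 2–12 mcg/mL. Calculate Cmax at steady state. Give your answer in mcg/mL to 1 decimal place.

9.0 mcg/mL

τ/t½ = 13/9 ≈ 1.4444, so fraction remaining f = (1/2)^(13/9) ≈ 0.3674.
At steady state, accumulation factor R = 1/(1 − e^(−kτ)) ≈ 1.5808.
Each bolus raises the concentration by D/Vd = 1063/186 ≈ 5.715 mcg/mL.
Steady-state peak Cmax,ss = C₀·R ≈ 5.715 × 1.5808 ≈ 9.034 mcg/mL.
Peak 9.0 mcg/mL vs MTC 12 mcg/mL: below toxic threshold.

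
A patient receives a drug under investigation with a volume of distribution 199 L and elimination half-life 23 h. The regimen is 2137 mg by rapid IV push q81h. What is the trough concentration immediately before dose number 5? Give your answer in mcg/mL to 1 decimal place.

f = (1/2)^(τ/t½) = (1/2)^(81/23) ≈ 0.0871.
C₀ = D/Vd = 2137/199 ≈ 10.739 mcg/mL.
Before the 5th dose, 4 doses have been given. Superposition: Cmin = C₀·(f + f² + … + f^4).
≈ 10.739 × (0.0871 + 0.0076 + 0.0007 + 0.0001) ≈ 10.739 × 0.0955 ≈ 1.026 mcg/mL.

1.0 mcg/mL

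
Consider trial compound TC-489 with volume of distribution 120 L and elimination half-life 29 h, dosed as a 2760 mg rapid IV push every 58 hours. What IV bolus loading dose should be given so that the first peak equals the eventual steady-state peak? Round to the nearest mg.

3680 mg

f = (1/2)^(58/29) ≈ 0.250000; accumulation ratio R = 1/(1−f) ≈ 1.33333.
Loading dose to hit Cmax,ss on first dose: D_load = D_maint·R ≈ 2760 × 1.33333 ≈ 3679.99 mg.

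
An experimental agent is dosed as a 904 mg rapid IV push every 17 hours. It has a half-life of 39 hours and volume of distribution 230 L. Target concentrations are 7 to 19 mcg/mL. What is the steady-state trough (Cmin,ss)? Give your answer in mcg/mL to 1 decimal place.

τ/t½ = 17/39 ≈ 0.4359, so fraction remaining f = (1/2)^(17/39) ≈ 0.7392.
Single-dose peak C₀ = D/Vd = 904/230 ≈ 3.930 mcg/mL.
Steady-state trough Cmin,ss = C₀·f/(1−f) ≈ 3.930 × 0.7392/0.2608 ≈ 11.139 mcg/mL.
Trough 11.1 mcg/mL vs MEC 7 mcg/mL: adequate.

11.1 mcg/mL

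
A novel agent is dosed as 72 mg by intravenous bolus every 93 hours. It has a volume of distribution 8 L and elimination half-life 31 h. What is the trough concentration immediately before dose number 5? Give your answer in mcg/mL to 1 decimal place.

1.3 mcg/mL

f = (1/2)^(τ/t½) = (1/2)^(93/31) ≈ 0.1250.
C₀ = D/Vd = 72/8 ≈ 9.000 mcg/mL.
Before the 5th dose, 4 doses have been given. Superposition: Cmin = C₀·(f + f² + … + f^4).
≈ 9.000 × (0.1250 + 0.0156 + 0.0020 + 0.0002) ≈ 9.000 × 0.1428 ≈ 1.285 mcg/mL.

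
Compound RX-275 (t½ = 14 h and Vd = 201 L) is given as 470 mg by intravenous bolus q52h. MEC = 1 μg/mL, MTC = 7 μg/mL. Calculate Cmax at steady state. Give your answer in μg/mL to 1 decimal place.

Over one 52-h interval, 52/14 ≈ 3.7143 half-lives elapse, leaving f ≈ 0.0762 of each dose.
Accumulation ratio R = 1/(1 − f) ≈ 1/0.9238 ≈ 1.0825.
Single-dose peak C₀ = D/Vd = 470/201 ≈ 2.338 μg/mL.
Steady-state peak Cmax,ss = C₀·R ≈ 2.338 × 1.0825 ≈ 2.531 μg/mL.
Peak 2.5 μg/mL vs MTC 7 μg/mL: below toxic threshold.

2.5 μg/mL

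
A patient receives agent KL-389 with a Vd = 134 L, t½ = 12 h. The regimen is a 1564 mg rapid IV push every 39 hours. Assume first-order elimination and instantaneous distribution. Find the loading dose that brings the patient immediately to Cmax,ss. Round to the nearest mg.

f = (1/2)^(39/12) ≈ 0.105112; accumulation ratio R = 1/(1−f) ≈ 1.11746.
Loading dose to hit Cmax,ss on first dose: D_load = D_maint·R ≈ 1564 × 1.11746 ≈ 1747.71 mg.

1748 mg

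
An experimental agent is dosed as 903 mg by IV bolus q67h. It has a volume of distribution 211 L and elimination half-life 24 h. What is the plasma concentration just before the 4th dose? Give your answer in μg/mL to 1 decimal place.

f = (1/2)^(τ/t½) = (1/2)^(67/24) ≈ 0.1444.
C₀ = D/Vd = 903/211 ≈ 4.280 μg/mL.
Before the 4th dose, 3 doses have been given. Superposition: Cmin = C₀·(f + f² + … + f^3).
≈ 4.280 × (0.1444 + 0.0209 + 0.0030) ≈ 4.280 × 0.1683 ≈ 0.720 μg/mL.

0.7 μg/mL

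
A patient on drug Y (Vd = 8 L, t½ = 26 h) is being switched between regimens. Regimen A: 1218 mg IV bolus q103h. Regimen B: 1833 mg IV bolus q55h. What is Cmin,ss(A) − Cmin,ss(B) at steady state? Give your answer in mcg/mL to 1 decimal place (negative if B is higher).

Regimen A: f = (1/2)^(103/26) ≈ 0.0642; Cmin,ss = (1218/8)·f/(1−f) ≈ 10.445 mcg/mL.
Regimen B: f = (1/2)^(55/26) ≈ 0.2308; Cmin,ss = (1833/8)·f/(1−f) ≈ 68.749 mcg/mL.
Difference ≈ 10.445 − 68.749 ≈ -58.304 mcg/mL.

-58.3 mcg/mL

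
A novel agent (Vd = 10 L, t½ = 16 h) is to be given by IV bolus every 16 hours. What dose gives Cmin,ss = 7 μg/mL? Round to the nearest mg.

τ/t½ = 16/16 ≈ 1, so f = (1/2)^(16/16) ≈ 0.500000.
Cmin,ss = (D/Vd)·f/(1−f), so D = Cmin,ss·Vd·(1−f)/f.
D = 7 × 10 × (1−f)/f ≈ 7 × 10 × 1.00000 ≈ 70.00 mg.

70 mg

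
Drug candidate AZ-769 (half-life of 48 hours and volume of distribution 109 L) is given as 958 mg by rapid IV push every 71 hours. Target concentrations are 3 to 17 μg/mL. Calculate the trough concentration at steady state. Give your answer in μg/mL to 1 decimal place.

4.9 μg/mL

τ/t½ = 71/48 ≈ 1.4792, so fraction remaining f = (1/2)^(71/48) ≈ 0.3587.
At steady state, accumulation factor R = 1/(1 − e^(−kτ)) ≈ 1.5593.
Single-dose peak C₀ = D/Vd = 958/109 ≈ 8.789 μg/mL.
Steady-state peak Cmax,ss = C₀·R ≈ 8.789 × 1.5593 ≈ 13.705 μg/mL.
Steady-state trough Cmin,ss = Cmax,ss·f ≈ 13.705 × 0.3587 ≈ 4.916 μg/mL.
Trough 4.9 μg/mL vs MEC 3 μg/mL: adequate.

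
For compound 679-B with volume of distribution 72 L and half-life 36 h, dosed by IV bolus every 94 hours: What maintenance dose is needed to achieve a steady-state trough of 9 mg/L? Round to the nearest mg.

τ/t½ = 94/36 ≈ 2.6111, so f = (1/2)^(94/36) ≈ 0.163673.
Cmin,ss = (D/Vd)·f/(1−f), so D = Cmin,ss·Vd·(1−f)/f.
D = 9 × 72 × (1−f)/f ≈ 9 × 72 × 5.10974 ≈ 3311.11 mg.

3311 mg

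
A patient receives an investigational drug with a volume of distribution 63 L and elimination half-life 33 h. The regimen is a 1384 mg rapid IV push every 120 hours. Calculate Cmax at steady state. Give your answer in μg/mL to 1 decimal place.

23.9 μg/mL

k = ln2/t½ = ln2/33 ≈ 0.021004 h⁻¹; fraction remaining f = e^(−kτ) = e^(−0.021004×120) ≈ 0.0804.
Accumulation ratio R = 1/(1 − f) ≈ 1/0.9196 ≈ 1.0874.
Single-dose peak C₀ = D/Vd = 1384/63 ≈ 21.968 μg/mL.
Cmax,ss = C₀/(1 − f) ≈ 21.968/0.9196 ≈ 23.889 μg/mL.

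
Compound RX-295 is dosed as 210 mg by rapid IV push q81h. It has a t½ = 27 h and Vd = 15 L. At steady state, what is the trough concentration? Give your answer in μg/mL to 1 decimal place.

2.0 μg/mL

The dosing interval is 3 half-lives, so f = 2^(−3) = 0.125.
At steady state, R = 1/(1 − 0.125) = 8/7.
Single-dose peak C₀ = D/Vd = 210/15 = 14 μg/mL.
Steady-state peak Cmax,ss = C₀·R = 14 × 8/7 ≈ 16.000 μg/mL.
Steady-state trough Cmin,ss = Cmax,ss·f ≈ 16.000 × 0.125 ≈ 2.000 μg/mL.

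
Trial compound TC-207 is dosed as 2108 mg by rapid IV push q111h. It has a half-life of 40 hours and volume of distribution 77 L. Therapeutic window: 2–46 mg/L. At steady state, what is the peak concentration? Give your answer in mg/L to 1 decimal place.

32.1 mg/L

k = ln2/t½ = ln2/40 ≈ 0.017329 h⁻¹; fraction remaining f = e^(−kτ) = e^(−0.017329×111) ≈ 0.1461.
At steady state, accumulation factor R = 1/(1 − e^(−kτ)) ≈ 1.1711.
Single-dose peak C₀ = D/Vd = 2108/77 ≈ 27.377 mg/L.
Cmax,ss = C₀/(1 − f) ≈ 27.377/0.8539 ≈ 32.061 mg/L.
Peak 32.1 mg/L vs MTC 46 mg/L: below toxic threshold.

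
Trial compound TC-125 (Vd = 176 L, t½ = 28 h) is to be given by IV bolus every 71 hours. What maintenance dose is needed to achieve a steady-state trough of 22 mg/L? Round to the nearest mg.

18580 mg

τ/t½ = 71/28 ≈ 2.5357, so f = (1/2)^(71/28) ≈ 0.172454.
Cmin,ss = (D/Vd)·f/(1−f), so D = Cmin,ss·Vd·(1−f)/f.
D = 22 × 176 × (1−f)/f ≈ 22 × 176 × 4.79865 ≈ 18580.37 mg.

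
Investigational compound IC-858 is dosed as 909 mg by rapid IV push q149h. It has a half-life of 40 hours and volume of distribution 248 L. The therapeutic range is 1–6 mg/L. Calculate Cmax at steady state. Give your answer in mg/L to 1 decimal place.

τ/t½ = 149/40 ≈ 3.725, so fraction remaining f = (1/2)^(149/40) ≈ 0.0756.
At steady state, accumulation factor R = 1/(1 − e^(−kτ)) ≈ 1.0818.
Single-dose peak C₀ = D/Vd = 909/248 ≈ 3.665 mg/L.
Cmax,ss = C₀/(1 − f) ≈ 3.665/0.9244 ≈ 3.965 mg/L.
Peak 4.0 mg/L vs MTC 6 mg/L: below toxic threshold.

4.0 mg/L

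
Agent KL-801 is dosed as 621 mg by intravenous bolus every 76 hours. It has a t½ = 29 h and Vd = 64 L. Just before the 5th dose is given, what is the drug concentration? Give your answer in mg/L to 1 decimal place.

f = (1/2)^(τ/t½) = (1/2)^(76/29) ≈ 0.1626.
C₀ = D/Vd = 621/64 ≈ 9.703 mg/L.
Before the 5th dose, 4 doses have been given. Superposition: Cmin = C₀·(f + f² + … + f^4).
≈ 9.703 × (0.1626 + 0.0264 + 0.0043 + 0.0007) ≈ 9.703 × 0.1940 ≈ 1.882 mg/L.

1.9 mg/L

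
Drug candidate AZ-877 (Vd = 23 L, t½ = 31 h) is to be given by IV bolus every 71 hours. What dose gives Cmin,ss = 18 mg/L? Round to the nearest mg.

τ/t½ = 71/31 ≈ 2.2903, so f = (1/2)^(71/31) ≈ 0.204430.
Cmin,ss = (D/Vd)·f/(1−f), so D = Cmin,ss·Vd·(1−f)/f.
D = 18 × 23 × (1−f)/f ≈ 18 × 23 × 3.89165 ≈ 1611.14 mg.

1611 mg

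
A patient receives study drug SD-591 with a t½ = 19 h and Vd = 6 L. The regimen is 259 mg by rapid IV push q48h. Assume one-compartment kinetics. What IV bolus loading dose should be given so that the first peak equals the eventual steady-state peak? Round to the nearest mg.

f = (1/2)^(48/19) ≈ 0.173581; accumulation ratio R = 1/(1−f) ≈ 1.21004.
Loading dose to hit Cmax,ss on first dose: D_load = D_maint·R ≈ 259 × 1.21004 ≈ 313.40 mg.

313 mg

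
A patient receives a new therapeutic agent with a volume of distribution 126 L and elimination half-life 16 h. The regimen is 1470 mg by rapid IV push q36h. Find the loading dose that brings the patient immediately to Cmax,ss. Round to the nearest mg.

1861 mg

f = (1/2)^(36/16) ≈ 0.210224; accumulation ratio R = 1/(1−f) ≈ 1.26618.
Loading dose to hit Cmax,ss on first dose: D_load = D_maint·R ≈ 1470 × 1.26618 ≈ 1861.28 mg.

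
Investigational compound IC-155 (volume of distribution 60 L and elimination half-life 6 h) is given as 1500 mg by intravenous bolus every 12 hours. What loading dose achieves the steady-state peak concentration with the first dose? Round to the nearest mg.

f = (1/2)^(12/6) ≈ 0.250000; accumulation ratio R = 1/(1−f) ≈ 1.33333.
Loading dose to hit Cmax,ss on first dose: D_load = D_maint·R ≈ 1500 × 1.33333 ≈ 1999.99 mg.

2000 mg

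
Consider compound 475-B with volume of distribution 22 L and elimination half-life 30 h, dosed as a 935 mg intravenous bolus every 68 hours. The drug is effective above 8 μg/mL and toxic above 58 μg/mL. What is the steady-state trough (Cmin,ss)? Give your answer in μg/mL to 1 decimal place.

11.1 μg/mL

k = ln2/t½ = ln2/30 ≈ 0.023105 h⁻¹; fraction remaining f = e^(−kτ) = e^(−0.023105×68) ≈ 0.2078.
At steady state, accumulation factor R = 1/(1 − e^(−kτ)) ≈ 1.2623.
Each bolus raises the concentration by D/Vd = 935/22 ≈ 42.500 μg/mL.
Cmax,ss = C₀/(1 − f) ≈ 42.500/0.7922 ≈ 53.648 μg/mL.
One interval later, Cmin,ss = Cmax,ss·e^(−kτ) ≈ 53.648 × 0.2078 ≈ 11.148 μg/mL.
Trough 11.1 μg/mL vs MEC 8 μg/mL: adequate.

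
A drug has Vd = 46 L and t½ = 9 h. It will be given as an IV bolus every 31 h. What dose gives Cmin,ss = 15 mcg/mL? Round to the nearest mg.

τ/t½ = 31/9 ≈ 3.4444, so f = (1/2)^(31/9) ≈ 0.091858.
Cmin,ss = (D/Vd)·f/(1−f), so D = Cmin,ss·Vd·(1−f)/f.
D = 15 × 46 × (1−f)/f ≈ 15 × 46 × 9.88637 ≈ 6821.60 mg.

6822 mg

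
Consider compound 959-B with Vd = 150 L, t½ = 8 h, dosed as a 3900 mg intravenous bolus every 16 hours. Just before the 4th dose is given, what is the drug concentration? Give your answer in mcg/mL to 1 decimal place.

f = (1/2)^(τ/t½) = (1/2)^(16/8) ≈ 0.2500.
C₀ = D/Vd = 3900/150 ≈ 26.000 mcg/mL.
Before the 4th dose, 3 doses have been given. Superposition: Cmin = C₀·(f + f² + … + f^3).
≈ 26.000 × (0.2500 + 0.0625 + 0.0156) ≈ 26.000 × 0.3281 ≈ 8.531 mcg/mL.

8.5 mcg/mL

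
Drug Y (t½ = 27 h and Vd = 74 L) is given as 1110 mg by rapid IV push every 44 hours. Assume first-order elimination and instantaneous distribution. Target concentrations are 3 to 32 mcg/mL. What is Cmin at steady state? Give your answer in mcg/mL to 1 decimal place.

7.2 mcg/mL

k = ln2/t½ = ln2/27 ≈ 0.025672 h⁻¹; fraction remaining f = e^(−kτ) = e^(−0.025672×44) ≈ 0.3232.
At steady state, accumulation factor R = 1/(1 − e^(−kτ)) ≈ 1.4775.
Single-dose peak C₀ = D/Vd = 1110/74 ≈ 15.000 mcg/mL.
Steady-state peak Cmax,ss = C₀·R ≈ 15.000 × 1.4775 ≈ 22.163 mcg/mL.
Steady-state trough Cmin,ss = Cmax,ss·f ≈ 22.163 × 0.3232 ≈ 7.163 mcg/mL.
Trough 7.2 mcg/mL vs MEC 3 mcg/mL: adequate.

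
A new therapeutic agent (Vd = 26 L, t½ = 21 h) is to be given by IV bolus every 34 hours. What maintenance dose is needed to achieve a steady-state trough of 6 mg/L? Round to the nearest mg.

323 mg

τ/t½ = 34/21 ≈ 1.619, so f = (1/2)^(34/21) ≈ 0.325550.
Cmin,ss = (D/Vd)·f/(1−f), so D = Cmin,ss·Vd·(1−f)/f.
D = 6 × 26 × (1−f)/f ≈ 6 × 26 × 2.07172 ≈ 323.19 mg.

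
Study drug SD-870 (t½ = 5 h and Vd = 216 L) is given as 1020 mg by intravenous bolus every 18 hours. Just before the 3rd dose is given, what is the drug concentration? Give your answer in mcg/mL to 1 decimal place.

0.4 mcg/mL

f = (1/2)^(τ/t½) = (1/2)^(18/5) ≈ 0.0825.
C₀ = D/Vd = 1020/216 ≈ 4.722 mcg/mL.
Before the 3rd dose, 2 doses have been given. Superposition: Cmin = C₀·(f + f²).
≈ 4.722 × (0.0825 + 0.0068) ≈ 4.722 × 0.0893 ≈ 0.422 mcg/mL.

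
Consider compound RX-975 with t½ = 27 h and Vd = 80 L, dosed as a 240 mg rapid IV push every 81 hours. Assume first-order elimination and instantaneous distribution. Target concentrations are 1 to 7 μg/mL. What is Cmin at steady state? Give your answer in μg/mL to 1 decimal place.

τ = 81 h = 3 half-lives, so f = (1/2)^3 = 0.125.
At steady state, R = 1/(1 − 0.125) = 8/7.
Single-dose peak C₀ = D/Vd = 240/80 = 3 μg/mL.
Steady-state peak Cmax,ss = C₀·R = 3 × 8/7 ≈ 3.429 μg/mL.
Steady-state trough Cmin,ss = Cmax,ss·f ≈ 3.429 × 0.125 ≈ 0.429 μg/mL.
Trough 0.4 μg/mL vs MEC 1 μg/mL: subtherapeutic.

0.4 μg/mL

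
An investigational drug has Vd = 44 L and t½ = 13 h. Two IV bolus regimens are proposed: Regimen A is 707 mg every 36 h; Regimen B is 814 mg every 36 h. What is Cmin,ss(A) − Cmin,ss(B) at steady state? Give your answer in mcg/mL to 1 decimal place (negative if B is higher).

-0.4 mcg/mL

Regimen A: f = (1/2)^(36/13) ≈ 0.1467; Cmin,ss = (707/44)·f/(1−f) ≈ 2.762 mcg/mL.
Regimen B: f = (1/2)^(36/13) ≈ 0.1467; Cmin,ss = (814/44)·f/(1−f) ≈ 3.181 mcg/mL.
Difference ≈ 2.762 − 3.181 ≈ -0.419 mcg/mL.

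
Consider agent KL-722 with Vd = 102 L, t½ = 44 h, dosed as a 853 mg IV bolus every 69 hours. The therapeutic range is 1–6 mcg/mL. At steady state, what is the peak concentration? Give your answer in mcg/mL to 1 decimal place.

12.6 mcg/mL

τ/t½ = 69/44 ≈ 1.5682, so fraction remaining f = (1/2)^(69/44) ≈ 0.3372.
At steady state, accumulation factor R = 1/(1 − e^(−kτ)) ≈ 1.5088.
Single-dose peak C₀ = D/Vd = 853/102 ≈ 8.363 mcg/mL.
Steady-state peak Cmax,ss = C₀·R ≈ 8.363 × 1.5088 ≈ 12.618 mcg/mL.
Peak 12.6 mcg/mL vs MTC 6 mcg/mL: exceeds toxic threshold.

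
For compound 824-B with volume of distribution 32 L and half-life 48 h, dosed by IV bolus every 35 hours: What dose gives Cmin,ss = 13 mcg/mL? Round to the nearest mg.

274 mg

τ/t½ = 35/48 ≈ 0.72917, so f = (1/2)^(35/48) ≈ 0.603252.
Cmin,ss = (D/Vd)·f/(1−f), so D = Cmin,ss·Vd·(1−f)/f.
D = 13 × 32 × (1−f)/f ≈ 13 × 32 × 0.65768 ≈ 273.59 mg.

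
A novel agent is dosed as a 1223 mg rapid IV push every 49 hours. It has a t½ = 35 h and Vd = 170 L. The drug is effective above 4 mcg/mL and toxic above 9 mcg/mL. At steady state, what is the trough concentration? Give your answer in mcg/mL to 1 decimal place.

4.4 mcg/mL

τ/t½ = 49/35 ≈ 1.4, so fraction remaining f = (1/2)^(49/35) ≈ 0.3789.
Accumulation ratio R = 1/(1 − f) ≈ 1/0.6211 ≈ 1.6100.
Single-dose peak C₀ = D/Vd = 1223/170 ≈ 7.194 mcg/mL.
Cmax,ss = C₀/(1 − f) ≈ 7.194/0.6211 ≈ 11.583 mcg/mL.
Steady-state trough Cmin,ss = Cmax,ss·f ≈ 11.583 × 0.3789 ≈ 4.389 mcg/mL.
Trough 4.4 mcg/mL vs MEC 4 mcg/mL: adequate.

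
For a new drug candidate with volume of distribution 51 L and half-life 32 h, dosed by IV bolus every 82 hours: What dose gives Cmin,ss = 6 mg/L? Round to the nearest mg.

τ/t½ = 82/32 ≈ 2.5625, so f = (1/2)^(82/32) ≈ 0.169282.
Cmin,ss = (D/Vd)·f/(1−f), so D = Cmin,ss·Vd·(1−f)/f.
D = 6 × 51 × (1−f)/f ≈ 6 × 51 × 4.90730 ≈ 1501.63 mg.

1502 mg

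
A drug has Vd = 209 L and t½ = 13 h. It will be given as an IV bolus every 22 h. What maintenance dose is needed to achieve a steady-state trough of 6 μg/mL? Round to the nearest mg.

τ/t½ = 22/13 ≈ 1.6923, so f = (1/2)^(22/13) ≈ 0.309432.
Cmin,ss = (D/Vd)·f/(1−f), so D = Cmin,ss·Vd·(1−f)/f.
D = 6 × 209 × (1−f)/f ≈ 6 × 209 × 2.23173 ≈ 2798.59 mg.

2799 mg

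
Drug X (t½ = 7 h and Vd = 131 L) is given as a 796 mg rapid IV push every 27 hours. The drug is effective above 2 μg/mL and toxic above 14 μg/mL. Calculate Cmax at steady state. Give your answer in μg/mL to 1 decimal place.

τ/t½ = 27/7 ≈ 3.8571, so fraction remaining f = (1/2)^(27/7) ≈ 0.0690.
Accumulation ratio R = 1/(1 − f) ≈ 1/0.9310 ≈ 1.0741.
Each bolus raises the concentration by D/Vd = 796/131 ≈ 6.076 μg/mL.
Steady-state peak Cmax,ss = C₀·R ≈ 6.076 × 1.0741 ≈ 6.526 μg/mL.
Peak 6.5 μg/mL vs MTC 14 μg/mL: below toxic threshold.

6.5 μg/mL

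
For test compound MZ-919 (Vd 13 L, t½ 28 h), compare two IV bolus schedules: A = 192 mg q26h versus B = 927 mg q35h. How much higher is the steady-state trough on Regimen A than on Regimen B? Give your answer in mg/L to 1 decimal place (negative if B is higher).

-35.4 mg/L

Regimen A: f = (1/2)^(26/28) ≈ 0.5254; Cmin,ss = (192/13)·f/(1−f) ≈ 16.350 mg/L.
Regimen B: f = (1/2)^(35/28) ≈ 0.4204; Cmin,ss = (927/13)·f/(1−f) ≈ 51.721 mg/L.
Difference ≈ 16.350 − 51.721 ≈ -35.371 mg/L.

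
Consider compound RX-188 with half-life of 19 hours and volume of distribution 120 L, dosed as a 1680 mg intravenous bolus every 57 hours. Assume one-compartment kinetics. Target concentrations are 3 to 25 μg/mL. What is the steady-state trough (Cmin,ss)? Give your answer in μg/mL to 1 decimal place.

The dosing interval is 3 half-lives, so f = 2^(−3) = 0.125.
Accumulation ratio R = 1/(1 − f) = 1/0.875 = 8/7.
Single-dose peak C₀ = D/Vd = 1680/120 = 14 μg/mL.
Steady-state peak Cmax,ss = C₀·R = 14 × 8/7 ≈ 16.000 μg/mL.
Steady-state trough Cmin,ss = Cmax,ss·f ≈ 16.000 × 0.125 ≈ 2.000 μg/mL.
Trough 2.0 μg/mL vs MEC 3 μg/mL: subtherapeutic.

2.0 μg/mL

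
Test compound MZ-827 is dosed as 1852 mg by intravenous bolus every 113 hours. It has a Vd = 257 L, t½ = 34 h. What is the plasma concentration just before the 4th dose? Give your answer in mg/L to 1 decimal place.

f = (1/2)^(τ/t½) = (1/2)^(113/34) ≈ 0.0999.
C₀ = D/Vd = 1852/257 ≈ 7.206 mg/L.
Before the 4th dose, 3 doses have been given. Superposition: Cmin = C₀·(f + f² + … + f^3).
≈ 7.206 × (0.0999 + 0.0100 + 0.0010) ≈ 7.206 × 0.1109 ≈ 0.799 mg/L.

0.8 mg/L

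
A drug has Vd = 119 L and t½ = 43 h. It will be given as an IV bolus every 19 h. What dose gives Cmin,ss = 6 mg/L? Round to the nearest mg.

256 mg

τ/t½ = 19/43 ≈ 0.44186, so f = (1/2)^(19/43) ≈ 0.736185.
Cmin,ss = (D/Vd)·f/(1−f), so D = Cmin,ss·Vd·(1−f)/f.
D = 6 × 119 × (1−f)/f ≈ 6 × 119 × 0.35835 ≈ 255.86 mg.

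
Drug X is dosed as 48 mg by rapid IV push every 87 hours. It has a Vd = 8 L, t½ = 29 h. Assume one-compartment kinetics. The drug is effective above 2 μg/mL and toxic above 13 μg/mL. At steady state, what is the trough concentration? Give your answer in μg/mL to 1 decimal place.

The dosing interval is 3 half-lives, so f = 2^(−3) = 0.125.
Accumulation ratio R = 1/(1 − f) = 1/0.875 = 8/7.
Single-dose peak C₀ = D/Vd = 48/8 = 6 μg/mL.
Steady-state peak Cmax,ss = C₀·R = 6 × 8/7 ≈ 6.857 μg/mL.
Steady-state trough Cmin,ss = Cmax,ss·f ≈ 6.857 × 0.125 ≈ 0.857 μg/mL.
Trough 0.9 μg/mL vs MEC 2 μg/mL: subtherapeutic.

0.9 μg/mL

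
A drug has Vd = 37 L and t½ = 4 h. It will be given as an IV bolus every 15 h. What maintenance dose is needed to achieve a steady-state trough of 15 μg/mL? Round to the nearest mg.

τ/t½ = 15/4 ≈ 3.75, so f = (1/2)^(15/4) ≈ 0.074325.
Cmin,ss = (D/Vd)·f/(1−f), so D = Cmin,ss·Vd·(1−f)/f.
D = 15 × 37 × (1−f)/f ≈ 15 × 37 × 12.45442 ≈ 6912.20 mg.

6912 mg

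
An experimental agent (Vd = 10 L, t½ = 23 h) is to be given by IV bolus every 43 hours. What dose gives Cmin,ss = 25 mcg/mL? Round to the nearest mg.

664 mg

τ/t½ = 43/23 ≈ 1.8696, so f = (1/2)^(43/23) ≈ 0.273656.
Cmin,ss = (D/Vd)·f/(1−f), so D = Cmin,ss·Vd·(1−f)/f.
D = 25 × 10 × (1−f)/f ≈ 25 × 10 × 2.65422 ≈ 663.55 mg.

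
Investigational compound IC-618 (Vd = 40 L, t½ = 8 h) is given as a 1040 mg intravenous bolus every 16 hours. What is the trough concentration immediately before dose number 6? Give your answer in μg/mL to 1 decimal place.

8.7 μg/mL

f = (1/2)^(τ/t½) = (1/2)^(16/8) ≈ 0.2500.
C₀ = D/Vd = 1040/40 ≈ 26.000 μg/mL.
Before the 6th dose, 5 doses have been given. Superposition: Cmin = C₀·(f + f² + … + f^5).
≈ 26.000 × (0.2500 + 0.0625 + 0.0156 + 0.0039 + 0.0010) ≈ 26.000 × 0.3330 ≈ 8.658 μg/mL.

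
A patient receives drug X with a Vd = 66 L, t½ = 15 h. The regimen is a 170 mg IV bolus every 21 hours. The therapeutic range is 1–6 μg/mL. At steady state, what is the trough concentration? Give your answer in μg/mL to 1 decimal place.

k = ln2/t½ = ln2/15 ≈ 0.046210 h⁻¹; fraction remaining f = e^(−kτ) = e^(−0.046210×21) ≈ 0.3789.
Accumulation ratio R = 1/(1 − f) ≈ 1/0.6211 ≈ 1.6100.
Each bolus raises the concentration by D/Vd = 170/66 ≈ 2.576 μg/mL.
Steady-state peak Cmax,ss = C₀·R ≈ 2.576 × 1.6100 ≈ 4.147 μg/mL.
Steady-state trough Cmin,ss = Cmax,ss·f ≈ 4.147 × 0.3789 ≈ 1.571 μg/mL.
Trough 1.6 μg/mL vs MEC 1 μg/mL: adequate.

1.6 μg/mL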